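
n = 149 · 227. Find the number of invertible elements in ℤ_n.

φ(33823) = 33823 · (1 − 1/149) · (1 − 1/227)
       = 33823 · 33448/33823 = 33448.

33448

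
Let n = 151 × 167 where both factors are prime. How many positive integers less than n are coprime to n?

φ(pq) = (p−1)(q−1) = 150 · 166 = 24900.

24900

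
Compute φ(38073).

Prime factorization: 38073 = 3 * 7**3 * 37.
φ(3) = 3 − 1 = 2.
φ(7^3) = 7^3 − 7^2 = 343 − 49 = 294.
φ(37) = 37 − 1 = 36.
Since φ is multiplicative, φ(38073) = 2 · 294 · 36 = 21168.

21168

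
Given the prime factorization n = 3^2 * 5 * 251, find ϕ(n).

6000

φ(3^2) = 3^1·(3−1) = 3·2 = 6.
φ(5) = 5 − 1 = 4.
φ(251) = 251 − 1 = 250.
φ(11295) = 6 × 4 × 250 = 6000.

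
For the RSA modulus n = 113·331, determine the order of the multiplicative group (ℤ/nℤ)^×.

36960

For distinct primes, φ(pq) = (p−1)(q−1) = 112 × 330 = 36960.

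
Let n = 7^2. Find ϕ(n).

φ(49) = 49 · (1 − 1/7)
       = 49 · 6/7 = 42.

42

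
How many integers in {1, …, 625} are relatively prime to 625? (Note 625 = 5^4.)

φ(625) = 625 · (1 − 1/5)
       = 625 · 4/5 = 500.

500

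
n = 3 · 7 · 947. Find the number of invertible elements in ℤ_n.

11352

φ(3) = 3 − 1 = 2.
φ(7) = 7 − 1 = 6.
φ(947) = 947 − 1 = 946.
Since φ is multiplicative, φ(19887) = 2 · 6 · 946 = 11352.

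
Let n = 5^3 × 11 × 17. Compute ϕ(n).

16000

φ(23375) = 23375 · (1 − 1/5) · (1 − 1/11) · (1 − 1/17)
       = 23375 · 640/935 = 16000.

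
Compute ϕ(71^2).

4970

φ(5041) = 5041 · (1 − 1/71)
       = 5041 · 70/71 = 4970.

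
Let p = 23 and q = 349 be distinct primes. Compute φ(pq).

7656

φ(n) = (p − 1)(q − 1) = (23−1)(349−1) = 22·348 = 7656.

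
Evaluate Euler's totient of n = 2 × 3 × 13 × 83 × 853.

1676736

φ(2) = 2 − 1 = 1.
φ(3) = 3 − 1 = 2.
φ(13) = 13 − 1 = 12.
φ(83) = 83 − 1 = 82.
φ(853) = 853 − 1 = 852.
φ(5522322) = 1 × 2 × 12 × 82 × 852 = 1676736.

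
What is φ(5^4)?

500

φ(625) = 625 · (1 − 1/5)
       = 625 · 4/5 = 500.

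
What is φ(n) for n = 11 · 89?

φ(979) = 979 · (1 − 1/11) · (1 − 1/89)
       = 979 · 880/979 = 880.

880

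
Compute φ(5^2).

20

φ(5^2) = 5^2 − 5^1 = 25 − 5 = 20.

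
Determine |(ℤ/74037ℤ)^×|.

44352

74037 = 3 · 23 · 29 · 37.
φ(74037) = 74037 · (1 − 1/3) · (1 − 1/23) · (1 − 1/29) · (1 − 1/37)
       = 74037 · 44352/74037 = 44352.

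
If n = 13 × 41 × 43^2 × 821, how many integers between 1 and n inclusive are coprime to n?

φ(809109457) = 809109457 · (1 − 1/13) · (1 − 1/41) · (1 − 1/43) · (1 − 1/821)
       = 809109457 · 16531200/18816499 = 710841600.

710841600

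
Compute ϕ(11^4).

13310

φ(11^4) = 11^3·(11−1) = 1331·10 = 13310.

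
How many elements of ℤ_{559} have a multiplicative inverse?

504

First factor: 559 = 13 · 43.
φ(559) = 559 · (1 − 1/13) · (1 − 1/43)
       = 559 · 504/559 = 504.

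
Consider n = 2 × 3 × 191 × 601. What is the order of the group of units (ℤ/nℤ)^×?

228000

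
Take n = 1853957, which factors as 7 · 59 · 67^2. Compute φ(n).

1538856

φ(7) = 7 − 1 = 6.
φ(59) = 59 − 1 = 58.
φ(67^2) = 67^2 − 67^1 = 4489 − 67 = 4422.
φ(1853957) = 6 × 58 × 4422 = 1538856.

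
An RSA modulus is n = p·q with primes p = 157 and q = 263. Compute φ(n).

φ(pq) = (p−1)(q−1) = 156 · 262 = 40872.

40872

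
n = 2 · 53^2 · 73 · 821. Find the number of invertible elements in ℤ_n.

φ(336703594) = 336703594 · (1 − 1/2) · (1 − 1/53) · (1 − 1/73) · (1 − 1/821)
       = 336703594 · 3070080/6352898 = 162714240.

162714240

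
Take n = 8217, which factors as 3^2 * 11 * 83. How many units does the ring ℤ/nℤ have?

4920

φ(3^2) = 3^1·(3−1) = 3·2 = 6.
φ(11) = 11 − 1 = 10.
φ(83) = 83 − 1 = 82.
Multiply: 6 · 10 · 82 = 4920.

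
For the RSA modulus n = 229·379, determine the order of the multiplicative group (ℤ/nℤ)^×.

For distinct primes, φ(pq) = (p−1)(q−1) = 228 × 378 = 86184.

86184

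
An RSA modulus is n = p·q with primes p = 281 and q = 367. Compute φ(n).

φ(n) = (p − 1)(q − 1) = (281−1)(367−1) = 280·366 = 102480.

102480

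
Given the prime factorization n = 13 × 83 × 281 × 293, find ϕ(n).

80451840

φ(88837307) = 88837307 · (1 − 1/13) · (1 − 1/83) · (1 − 1/281) · (1 − 1/293)
       = 88837307 · 80451840/88837307 = 80451840.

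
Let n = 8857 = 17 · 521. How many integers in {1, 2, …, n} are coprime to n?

φ(8857) = 8857 · (1 − 1/17) · (1 − 1/521)
       = 8857 · 8320/8857 = 8320.

8320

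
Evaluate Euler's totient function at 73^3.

φ(389017) = 389017 · (1 − 1/73)
       = 389017 · 72/73 = 383688.

383688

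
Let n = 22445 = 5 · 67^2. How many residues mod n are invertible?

17688

φ(5) = 5 − 1 = 4.
φ(67^2) = 67^1·(67−1) = 67·66 = 4422.
Multiply: 4 · 4422 = 17688.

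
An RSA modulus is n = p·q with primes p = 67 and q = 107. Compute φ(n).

6996

For distinct primes, φ(pq) = (p−1)(q−1) = 66 × 106 = 6996.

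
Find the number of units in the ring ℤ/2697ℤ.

Factor 2697: 2697 = 3 · 29 · 31.
φ(2697) = 2697 · (1 − 1/3) · (1 − 1/29) · (1 − 1/31)
       = 2697 · 1680/2697 = 1680.

1680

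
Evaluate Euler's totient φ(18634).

7260

18634 = 2 * 7 * 11^3.
φ(2) = 2 − 1 = 1.
φ(7) = 7 − 1 = 6.
φ(11^3) = 11^2·(11−1) = 121·10 = 1210.
Multiply: 1 · 6 · 1210 = 7260.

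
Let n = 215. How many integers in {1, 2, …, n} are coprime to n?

168

Factor 215: 215 = 5 × 43.
φ(215) = 215 · (1 − 1/5) · (1 − 1/43)
       = 215 · 168/215 = 168.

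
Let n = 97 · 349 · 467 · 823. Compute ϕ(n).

12797001216

φ(97) = 97 − 1 = 96.
φ(349) = 349 − 1 = 348.
φ(467) = 467 − 1 = 466.
φ(823) = 823 − 1 = 822.
Since φ is multiplicative, φ(13011095873) = 96 · 348 · 466 · 822 = 12797001216.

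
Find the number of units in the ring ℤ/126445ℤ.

87120

Prime factorization: 126445 = 5 · 11^3 · 19.
φ(5) = 5 − 1 = 4.
φ(11^3) = 11^3 − 11^2 = 1331 − 121 = 1210.
φ(19) = 19 − 1 = 18.
Multiply: 4 · 1210 · 18 = 87120.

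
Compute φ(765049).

665280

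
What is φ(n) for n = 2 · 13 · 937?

11232

φ(24362) = 24362 · (1 − 1/2) · (1 − 1/13) · (1 − 1/937)
       = 24362 · 11232/24362 = 11232.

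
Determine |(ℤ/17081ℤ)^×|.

15120

Factor 17081: 17081 = 19 * 29 * 31.
φ(17081) = 17081 · (1 − 1/19) · (1 − 1/29) · (1 − 1/31)
       = 17081 · 15120/17081 = 15120.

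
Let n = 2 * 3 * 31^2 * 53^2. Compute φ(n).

5126160

φ(2) = 2 − 1 = 1.
φ(3) = 3 − 1 = 2.
φ(31^2) = 31^1·(31−1) = 31·30 = 930.
φ(53^2) = 53^1·(53−1) = 53·52 = 2756.
Multiply: 1 · 2 · 930 · 2756 = 5126160.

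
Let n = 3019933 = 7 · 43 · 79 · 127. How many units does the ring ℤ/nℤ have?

φ(3019933) = 3019933 · (1 − 1/7) · (1 − 1/43) · (1 − 1/79) · (1 − 1/127)
       = 3019933 · 2476656/3019933 = 2476656.

2476656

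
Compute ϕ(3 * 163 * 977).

φ(477753) = 477753 · (1 − 1/3) · (1 − 1/163) · (1 − 1/977)
       = 477753 · 316224/477753 = 316224.

316224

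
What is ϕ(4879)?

3840

First factor: 4879 = 7 · 17 · 41.
φ(7) = 7 − 1 = 6.
φ(17) = 17 − 1 = 16.
φ(41) = 41 − 1 = 40.
Since φ is multiplicative, φ(4879) = 6 · 16 · 40 = 3840.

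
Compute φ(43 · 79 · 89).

φ(302333) = 302333 · (1 − 1/43) · (1 − 1/79) · (1 − 1/89)
       = 302333 · 288288/302333 = 288288.

288288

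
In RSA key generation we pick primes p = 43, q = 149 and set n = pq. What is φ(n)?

6216

φ(43) = 43 − 1 = 42.
φ(149) = 149 − 1 = 148.
Multiply: 42 · 148 = 6216.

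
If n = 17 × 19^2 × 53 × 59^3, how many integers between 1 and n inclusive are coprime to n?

57448864512

φ(66801778919) = 66801778919 · (1 − 1/17) · (1 − 1/19) · (1 − 1/53) · (1 − 1/59)
       = 66801778919 · 868608/1010021 = 57448864512.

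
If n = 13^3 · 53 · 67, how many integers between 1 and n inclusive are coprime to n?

φ(13^3) = 13^2·(13−1) = 169·12 = 2028.
φ(53) = 53 − 1 = 52.
φ(67) = 67 − 1 = 66.
Since φ is multiplicative, φ(7801547) = 2028 · 52 · 66 = 6960096.

6960096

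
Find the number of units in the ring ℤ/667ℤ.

Prime factorization: 667 = 23 · 29.
φ(667) = 667 · (1 − 1/23) · (1 − 1/29)
       = 667 · 616/667 = 616.

616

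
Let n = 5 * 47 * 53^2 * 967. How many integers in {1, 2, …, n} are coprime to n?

489862464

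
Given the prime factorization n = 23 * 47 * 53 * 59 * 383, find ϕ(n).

1165937344

φ(1294649921) = 1294649921 · (1 − 1/23) · (1 − 1/47) · (1 − 1/53) · (1 − 1/59) · (1 − 1/383)
       = 1294649921 · 1165937344/1294649921 = 1165937344.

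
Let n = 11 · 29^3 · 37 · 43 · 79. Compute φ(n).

φ(11) = 11 − 1 = 10.
φ(29^3) = 29^3 − 29^2 = 24389 − 841 = 23548.
φ(37) = 37 − 1 = 36.
φ(43) = 43 − 1 = 42.
φ(79) = 79 − 1 = 78.
Since φ is multiplicative, φ(33719719231) = 10 · 23548 · 36 · 42 · 78 = 27771569280.

27771569280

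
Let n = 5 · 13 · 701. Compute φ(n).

φ(45565) = 45565 · (1 − 1/5) · (1 − 1/13) · (1 − 1/701)
       = 45565 · 33600/45565 = 33600.

33600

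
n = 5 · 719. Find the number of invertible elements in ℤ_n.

φ(3595) = 3595 · (1 − 1/5) · (1 − 1/719)
       = 3595 · 2872/3595 = 2872.

2872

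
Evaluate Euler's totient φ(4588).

First factor: 4588 = 2^2 · 31 · 37.
φ(4588) = 4588 · (1 − 1/2) · (1 − 1/31) · (1 − 1/37)
       = 4588 · 1080/2294 = 2160.

2160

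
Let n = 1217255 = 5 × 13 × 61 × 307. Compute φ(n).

881280

φ(1217255) = 1217255 · (1 − 1/5) · (1 − 1/13) · (1 − 1/61) · (1 − 1/307)
       = 1217255 · 881280/1217255 = 881280.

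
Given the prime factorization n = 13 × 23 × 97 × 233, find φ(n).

5879808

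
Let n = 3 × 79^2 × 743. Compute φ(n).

9144408

φ(3) = 3 − 1 = 2.
φ(79^2) = 79^2 − 79^1 = 6241 − 79 = 6162.
φ(743) = 743 − 1 = 742.
Since φ is multiplicative, φ(13911189) = 2 · 6162 · 742 = 9144408.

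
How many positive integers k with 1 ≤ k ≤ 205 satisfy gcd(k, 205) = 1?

First factor: 205 = 5 × 41.
φ(5) = 5 − 1 = 4.
φ(41) = 41 − 1 = 40.
Since φ is multiplicative, φ(205) = 4 · 40 = 160.

160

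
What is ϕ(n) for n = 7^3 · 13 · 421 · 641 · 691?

φ(7^3) = 7^2·(7−1) = 49·6 = 294.
φ(13) = 13 − 1 = 12.
φ(421) = 421 − 1 = 420.
φ(641) = 641 − 1 = 640.
φ(691) = 691 − 1 = 690.
Since φ is multiplicative, φ(831487347509) = 294 · 12 · 420 · 640 · 690 = 654345216000.

654345216000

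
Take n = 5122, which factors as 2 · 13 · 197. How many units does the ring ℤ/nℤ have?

φ(5122) = 5122 · (1 − 1/2) · (1 − 1/13) · (1 − 1/197)
       = 5122 · 2352/5122 = 2352.

2352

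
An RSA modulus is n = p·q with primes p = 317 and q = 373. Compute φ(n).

φ(n) = (p − 1)(q − 1) = (317−1)(373−1) = 316·372 = 117552.

117552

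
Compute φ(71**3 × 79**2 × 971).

φ(71^3) = 71^3 − 71^2 = 357911 − 5041 = 352870.
φ(79^2) = 79^2 − 79^1 = 6241 − 79 = 6162.
φ(971) = 971 − 1 = 970.
φ(2168944597021) = 352870 × 6162 × 970 = 2109153391800.

2109153391800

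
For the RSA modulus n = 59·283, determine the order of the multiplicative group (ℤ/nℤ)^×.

16356

φ(16697) = 16697 · (1 − 1/59) · (1 − 1/283)
       = 16697 · 16356/16697 = 16356.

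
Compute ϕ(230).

Prime factorization: 230 = 2 · 5 · 23.
φ(230) = 230 · (1 − 1/2) · (1 − 1/5) · (1 − 1/23)
       = 230 · 88/230 = 88.

88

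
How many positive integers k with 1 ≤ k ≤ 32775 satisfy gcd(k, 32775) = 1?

Factor 32775: 32775 = 3 · 5^2 · 19 · 23.
φ(3) = 3 − 1 = 2.
φ(5^2) = 5^1·(5−1) = 5·4 = 20.
φ(19) = 19 − 1 = 18.
φ(23) = 23 − 1 = 22.
Since φ is multiplicative, φ(32775) = 2 · 20 · 18 · 22 = 15840.

15840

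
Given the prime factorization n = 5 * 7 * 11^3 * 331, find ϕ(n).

9583200

φ(5) = 5 − 1 = 4.
φ(7) = 7 − 1 = 6.
φ(11^3) = 11^3 − 11^2 = 1331 − 121 = 1210.
φ(331) = 331 − 1 = 330.
Multiply: 4 · 6 · 1210 · 330 = 9583200.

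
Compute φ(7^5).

φ(7^5) = 7^5 − 7^4 = 16807 − 2401 = 14406.

14406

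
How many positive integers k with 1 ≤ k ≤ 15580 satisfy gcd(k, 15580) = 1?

Factor 15580: 15580 = 2**2 × 5 × 19 × 41.
φ(2^2) = 2^2 − 2^1 = 4 − 2 = 2.
φ(5) = 5 − 1 = 4.
φ(19) = 19 − 1 = 18.
φ(41) = 41 − 1 = 40.
Multiply: 2 · 4 · 18 · 40 = 5760.

5760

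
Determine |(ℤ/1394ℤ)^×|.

640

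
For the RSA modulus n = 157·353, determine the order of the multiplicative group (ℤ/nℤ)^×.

54912

φ(pq) = (p−1)(q−1) = 156 · 352 = 54912.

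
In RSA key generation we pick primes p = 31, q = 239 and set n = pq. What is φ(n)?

7140

φ(7409) = 7409 · (1 − 1/31) · (1 − 1/239)
       = 7409 · 7140/7409 = 7140.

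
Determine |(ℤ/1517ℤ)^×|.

1440

First factor: 1517 = 37 * 41.
φ(1517) = 1517 · (1 − 1/37) · (1 − 1/41)
       = 1517 · 1440/1517 = 1440.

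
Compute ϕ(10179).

6048

10179 = 3**3 · 13 · 29.
φ(10179) = 10179 · (1 − 1/3) · (1 − 1/13) · (1 − 1/29)
       = 10179 · 672/1131 = 6048.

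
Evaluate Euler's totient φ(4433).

Factor 4433: 4433 = 11 · 13 · 31.
φ(4433) = 4433 · (1 − 1/11) · (1 − 1/13) · (1 − 1/31)
       = 4433 · 3600/4433 = 3600.

3600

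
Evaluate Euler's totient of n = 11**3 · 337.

406560

φ(11^3) = 11^2·(11−1) = 121·10 = 1210.
φ(337) = 337 − 1 = 336.
Multiply: 1210 · 336 = 406560.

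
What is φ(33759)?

33759 = 3^2 × 11^2 × 31.
φ(3^2) = 3^1·(3−1) = 3·2 = 6.
φ(11^2) = 11^2 − 11^1 = 121 − 11 = 110.
φ(31) = 31 − 1 = 30.
φ(33759) = 6 × 110 × 30 = 19800.

19800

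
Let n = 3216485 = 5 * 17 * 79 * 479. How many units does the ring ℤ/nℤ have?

2386176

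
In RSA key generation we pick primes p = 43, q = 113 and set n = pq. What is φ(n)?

For distinct primes, φ(pq) = (p−1)(q−1) = 42 × 112 = 4704.

4704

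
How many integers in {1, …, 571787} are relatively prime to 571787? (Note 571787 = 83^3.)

φ(571787) = 571787 · (1 − 1/83)
       = 571787 · 82/83 = 564898.

564898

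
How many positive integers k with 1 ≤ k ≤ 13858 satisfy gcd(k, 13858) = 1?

13858 = 2 * 13^2 * 41.
φ(13858) = 13858 · (1 − 1/2) · (1 − 1/13) · (1 − 1/41)
       = 13858 · 480/1066 = 6240.

6240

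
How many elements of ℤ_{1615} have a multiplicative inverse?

First factor: 1615 = 5 · 17 · 19.
φ(5) = 5 − 1 = 4.
φ(17) = 17 − 1 = 16.
φ(19) = 19 − 1 = 18.
Multiply: 4 · 16 · 18 = 1152.

1152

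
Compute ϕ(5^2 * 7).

120

φ(175) = 175 · (1 − 1/5) · (1 − 1/7)
       = 175 · 24/35 = 120.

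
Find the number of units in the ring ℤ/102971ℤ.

Prime factorization: 102971 = 11^2 * 23 * 37.
φ(11^2) = 11^2 − 11^1 = 121 − 11 = 110.
φ(23) = 23 − 1 = 22.
φ(37) = 37 − 1 = 36.
Multiply: 110 · 22 · 36 = 87120.

87120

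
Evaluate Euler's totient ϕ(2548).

1008

2548 = 2**2 · 7**2 · 13.
φ(2548) = 2548 · (1 − 1/2) · (1 − 1/7) · (1 − 1/13)
       = 2548 · 72/182 = 1008.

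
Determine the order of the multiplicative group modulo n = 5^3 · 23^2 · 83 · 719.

2979125600

φ(5^3) = 5^3 − 5^2 = 125 − 25 = 100.
φ(23^2) = 23^1·(23−1) = 23·22 = 506.
φ(83) = 83 − 1 = 82.
φ(719) = 719 − 1 = 718.
Since φ is multiplicative, φ(3946141625) = 100 · 506 · 82 · 718 = 2979125600.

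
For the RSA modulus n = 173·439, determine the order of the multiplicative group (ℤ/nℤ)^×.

For distinct primes, φ(pq) = (p−1)(q−1) = 172 × 438 = 75336.

75336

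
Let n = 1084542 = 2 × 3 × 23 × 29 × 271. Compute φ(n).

φ(1084542) = 1084542 · (1 − 1/2) · (1 − 1/3) · (1 − 1/23) · (1 − 1/29) · (1 − 1/271)
       = 1084542 · 332640/1084542 = 332640.

332640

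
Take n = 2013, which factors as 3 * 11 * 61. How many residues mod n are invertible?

1200

φ(3) = 3 − 1 = 2.
φ(11) = 11 − 1 = 10.
φ(61) = 61 − 1 = 60.
Since φ is multiplicative, φ(2013) = 2 · 10 · 60 = 1200.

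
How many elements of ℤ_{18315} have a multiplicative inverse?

Prime factorization: 18315 = 3^2 · 5 · 11 · 37.
φ(18315) = 18315 · (1 − 1/3) · (1 − 1/5) · (1 − 1/11) · (1 − 1/37)
       = 18315 · 2880/6105 = 8640.

8640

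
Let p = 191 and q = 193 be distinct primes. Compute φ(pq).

36480

φ(n) = (p − 1)(q − 1) = (191−1)(193−1) = 190·192 = 36480.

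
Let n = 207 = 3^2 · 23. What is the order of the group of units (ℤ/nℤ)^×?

132

φ(3^2) = 3^2 − 3^1 = 9 − 3 = 6.
φ(23) = 23 − 1 = 22.
Multiply: 6 · 22 = 132.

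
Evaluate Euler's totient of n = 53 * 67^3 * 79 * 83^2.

φ(8675281057409) = 8675281057409 · (1 − 1/53) · (1 − 1/67) · (1 − 1/79) · (1 − 1/83)
       = 8675281057409 · 21951072/23283907 = 8178684063264.

8178684063264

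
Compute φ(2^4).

φ(2^4) = 2^4 − 2^3 = 16 − 8 = 8.

8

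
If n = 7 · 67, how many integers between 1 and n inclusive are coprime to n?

396

φ(469) = 469 · (1 − 1/7) · (1 − 1/67)
       = 469 · 396/469 = 396.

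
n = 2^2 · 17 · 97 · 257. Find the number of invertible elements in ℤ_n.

786432

φ(2^2) = 2^2 − 2^1 = 4 − 2 = 2.
φ(17) = 17 − 1 = 16.
φ(97) = 97 − 1 = 96.
φ(257) = 257 − 1 = 256.
Multiply: 2 · 16 · 96 · 256 = 786432.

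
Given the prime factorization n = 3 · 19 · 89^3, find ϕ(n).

φ(3) = 3 − 1 = 2.
φ(19) = 19 − 1 = 18.
φ(89^3) = 89^2·(89−1) = 7921·88 = 697048.
φ(40183233) = 2 × 18 × 697048 = 25093728.

25093728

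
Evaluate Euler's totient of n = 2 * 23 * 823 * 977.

17649984

φ(2) = 2 − 1 = 1.
φ(23) = 23 − 1 = 22.
φ(823) = 823 − 1 = 822.
φ(977) = 977 − 1 = 976.
φ(36987266) = 1 × 22 × 822 × 976 = 17649984.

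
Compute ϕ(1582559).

1355200

Factor 1582559: 1582559 = 11**3 · 29 · 41.
φ(11^3) = 11^3 − 11^2 = 1331 − 121 = 1210.
φ(29) = 29 − 1 = 28.
φ(41) = 41 − 1 = 40.
Multiply: 1210 · 28 · 40 = 1355200.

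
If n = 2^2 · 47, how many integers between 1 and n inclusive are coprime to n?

92

φ(2^2) = 2^2 − 2^1 = 4 − 2 = 2.
φ(47) = 47 − 1 = 46.
Since φ is multiplicative, φ(188) = 2 · 46 = 92.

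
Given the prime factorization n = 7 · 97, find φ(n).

φ(7) = 7 − 1 = 6.
φ(97) = 97 − 1 = 96.
Since φ is multiplicative, φ(679) = 6 · 96 = 576.

576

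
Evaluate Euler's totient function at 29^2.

φ(29^2) = 29^2 − 29^1 = 841 − 29 = 812.

812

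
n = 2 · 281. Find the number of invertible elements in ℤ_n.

280

φ(562) = 562 · (1 − 1/2) · (1 − 1/281)
       = 562 · 280/562 = 280.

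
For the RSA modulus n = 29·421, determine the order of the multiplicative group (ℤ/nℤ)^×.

φ(pq) = (p−1)(q−1) = 28 · 420 = 11760.

11760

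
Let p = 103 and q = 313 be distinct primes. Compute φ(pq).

31824

φ(pq) = (p−1)(q−1) = 102 · 312 = 31824.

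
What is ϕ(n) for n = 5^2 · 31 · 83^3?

φ(443134925) = 443134925 · (1 − 1/5) · (1 − 1/31) · (1 − 1/83)
       = 443134925 · 9840/12865 = 338938800.

338938800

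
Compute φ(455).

288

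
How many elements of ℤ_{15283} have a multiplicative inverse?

First factor: 15283 = 17 × 29 × 31.
φ(15283) = 15283 · (1 − 1/17) · (1 − 1/29) · (1 − 1/31)
       = 15283 · 13440/15283 = 13440.

13440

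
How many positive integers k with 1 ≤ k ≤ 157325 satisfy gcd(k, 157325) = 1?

100800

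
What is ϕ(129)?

84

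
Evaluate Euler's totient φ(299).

264

First factor: 299 = 13 · 23.
φ(299) = 299 · (1 − 1/13) · (1 − 1/23)
       = 299 · 264/299 = 264.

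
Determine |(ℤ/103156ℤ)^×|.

46080

103156 = 2^2 · 17 · 37 · 41.
φ(2^2) = 2^2 − 2^1 = 4 − 2 = 2.
φ(17) = 17 − 1 = 16.
φ(37) = 37 − 1 = 36.
φ(41) = 41 − 1 = 40.
Since φ is multiplicative, φ(103156) = 2 · 16 · 36 · 40 = 46080.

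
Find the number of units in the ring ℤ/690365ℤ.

471744

690365 = 5 * 13^2 * 19 * 43.
φ(5) = 5 − 1 = 4.
φ(13^2) = 13^1·(13−1) = 13·12 = 156.
φ(19) = 19 − 1 = 18.
φ(43) = 43 − 1 = 42.
Multiply: 4 · 156 · 18 · 42 = 471744.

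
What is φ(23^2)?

506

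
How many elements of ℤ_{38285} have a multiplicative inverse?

25920

38285 = 5 · 13 · 19 · 31.
φ(5) = 5 − 1 = 4.
φ(13) = 13 − 1 = 12.
φ(19) = 19 − 1 = 18.
φ(31) = 31 − 1 = 30.
Multiply: 4 · 12 · 18 · 30 = 25920.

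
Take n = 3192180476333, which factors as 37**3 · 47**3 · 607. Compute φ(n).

φ(3192180476333) = 3192180476333 · (1 − 1/37) · (1 − 1/47) · (1 − 1/607)
       = 3192180476333 · 1003536/1055573 = 3034814291856.

3034814291856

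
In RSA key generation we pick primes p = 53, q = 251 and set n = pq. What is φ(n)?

13000

φ(pq) = (p−1)(q−1) = 52 · 250 = 13000.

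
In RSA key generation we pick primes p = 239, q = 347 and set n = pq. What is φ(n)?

φ(239) = 239 − 1 = 238.
φ(347) = 347 − 1 = 346.
φ(82933) = 238 × 346 = 82348.

82348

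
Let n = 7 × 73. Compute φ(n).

φ(511) = 511 · (1 − 1/7) · (1 − 1/73)
       = 511 · 432/511 = 432.

432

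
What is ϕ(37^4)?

φ(1874161) = 1874161 · (1 − 1/37)
       = 1874161 · 36/37 = 1823508.

1823508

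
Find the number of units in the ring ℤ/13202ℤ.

Prime factorization: 13202 = 2 · 7 · 23 · 41.
φ(13202) = 13202 · (1 − 1/2) · (1 − 1/7) · (1 − 1/23) · (1 − 1/41)
       = 13202 · 5280/13202 = 5280.

5280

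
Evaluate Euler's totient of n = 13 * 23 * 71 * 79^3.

8996027040

φ(10466724931) = 10466724931 · (1 − 1/13) · (1 − 1/23) · (1 − 1/71) · (1 − 1/79)
       = 10466724931 · 1441440/1677091 = 8996027040.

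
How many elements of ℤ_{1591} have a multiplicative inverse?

Prime factorization: 1591 = 37 * 43.
φ(1591) = 1591 · (1 − 1/37) · (1 − 1/43)
       = 1591 · 1512/1591 = 1512.

1512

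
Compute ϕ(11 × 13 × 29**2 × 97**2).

907361280

φ(1131554567) = 1131554567 · (1 − 1/11) · (1 − 1/13) · (1 − 1/29) · (1 − 1/97)
       = 1131554567 · 322560/402259 = 907361280.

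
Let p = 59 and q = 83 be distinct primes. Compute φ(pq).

φ(4897) = 4897 · (1 − 1/59) · (1 − 1/83)
       = 4897 · 4756/4897 = 4756.

4756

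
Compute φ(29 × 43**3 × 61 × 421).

φ(29) = 29 − 1 = 28.
φ(43^3) = 43^2·(43−1) = 1849·42 = 77658.
φ(61) = 61 − 1 = 60.
φ(421) = 421 − 1 = 420.
Multiply: 28 · 77658 · 60 · 420 = 54795484800.

54795484800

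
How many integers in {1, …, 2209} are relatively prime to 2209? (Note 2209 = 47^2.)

φ(2209) = 2209 · (1 − 1/47)
       = 2209 · 46/47 = 2162.

2162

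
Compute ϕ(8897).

8897 = 7 * 31 * 41.
φ(7) = 7 − 1 = 6.
φ(31) = 31 − 1 = 30.
φ(41) = 41 − 1 = 40.
φ(8897) = 6 × 30 × 40 = 7200.

7200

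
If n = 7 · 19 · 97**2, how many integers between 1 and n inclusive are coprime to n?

1005696

φ(1251397) = 1251397 · (1 − 1/7) · (1 − 1/19) · (1 − 1/97)
       = 1251397 · 10368/12901 = 1005696.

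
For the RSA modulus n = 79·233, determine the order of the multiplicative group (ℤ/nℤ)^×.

φ(79) = 79 − 1 = 78.
φ(233) = 233 − 1 = 232.
φ(18407) = 78 × 232 = 18096.

18096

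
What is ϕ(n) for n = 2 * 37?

36

φ(2) = 2 − 1 = 1.
φ(37) = 37 − 1 = 36.
Multiply: 1 · 36 = 36.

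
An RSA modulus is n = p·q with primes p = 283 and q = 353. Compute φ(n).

φ(99899) = 99899 · (1 − 1/283) · (1 − 1/353)
       = 99899 · 99264/99899 = 99264.

99264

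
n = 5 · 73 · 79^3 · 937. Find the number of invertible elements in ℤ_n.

131225163264

φ(168621803195) = 168621803195 · (1 − 1/5) · (1 − 1/73) · (1 − 1/79) · (1 − 1/937)
       = 168621803195 · 21026304/27018395 = 131225163264.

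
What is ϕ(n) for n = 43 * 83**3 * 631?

14947201080

φ(43) = 43 − 1 = 42.
φ(83^3) = 83^2·(83−1) = 6889·82 = 564898.
φ(631) = 631 − 1 = 630.
φ(15514296671) = 42 × 564898 × 630 = 14947201080.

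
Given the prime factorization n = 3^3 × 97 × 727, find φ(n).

1254528

φ(1904013) = 1904013 · (1 − 1/3) · (1 − 1/97) · (1 − 1/727)
       = 1904013 · 139392/211557 = 1254528.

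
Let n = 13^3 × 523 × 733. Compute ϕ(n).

φ(842239723) = 842239723 · (1 − 1/13) · (1 − 1/523) · (1 − 1/733)
       = 842239723 · 4585248/4983667 = 774906912.

774906912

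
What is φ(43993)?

40320

Factor 43993: 43993 = 29 · 37 · 41.
φ(43993) = 43993 · (1 − 1/29) · (1 − 1/37) · (1 − 1/41)
       = 43993 · 40320/43993 = 40320.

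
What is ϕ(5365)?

4032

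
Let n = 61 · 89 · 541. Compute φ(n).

2851200

φ(2937089) = 2937089 · (1 − 1/61) · (1 − 1/89) · (1 − 1/541)
       = 2937089 · 2851200/2937089 = 2851200.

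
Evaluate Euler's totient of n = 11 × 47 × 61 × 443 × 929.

11320857600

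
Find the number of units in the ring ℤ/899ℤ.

840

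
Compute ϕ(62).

Prime factorization: 62 = 2 · 31.
φ(62) = 62 · (1 − 1/2) · (1 − 1/31)
       = 62 · 30/62 = 30.

30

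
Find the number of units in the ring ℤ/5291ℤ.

4320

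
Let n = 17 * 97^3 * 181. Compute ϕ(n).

φ(17) = 17 − 1 = 16.
φ(97^3) = 97^3 − 97^2 = 912673 − 9409 = 903264.
φ(181) = 181 − 1 = 180.
Since φ is multiplicative, φ(2808294821) = 16 · 903264 · 180 = 2601400320.

2601400320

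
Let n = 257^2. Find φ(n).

φ(257^2) = 257^2 − 257^1 = 66049 − 257 = 65792.

65792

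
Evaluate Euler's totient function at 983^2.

φ(966289) = 966289 · (1 − 1/983)
       = 966289 · 982/983 = 965306.

965306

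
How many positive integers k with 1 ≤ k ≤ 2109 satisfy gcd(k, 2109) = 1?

1296

Factor 2109: 2109 = 3 × 19 × 37.
φ(2109) = 2109 · (1 − 1/3) · (1 − 1/19) · (1 − 1/37)
       = 2109 · 1296/2109 = 1296.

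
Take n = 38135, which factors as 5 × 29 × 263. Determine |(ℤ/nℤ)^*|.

29344

φ(5) = 5 − 1 = 4.
φ(29) = 29 − 1 = 28.
φ(263) = 263 − 1 = 262.
Multiply: 4 · 28 · 262 = 29344.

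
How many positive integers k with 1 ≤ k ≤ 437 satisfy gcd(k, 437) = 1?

First factor: 437 = 19 · 23.
φ(437) = 437 · (1 − 1/19) · (1 − 1/23)
       = 437 · 396/437 = 396.

396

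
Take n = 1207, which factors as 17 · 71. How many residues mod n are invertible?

1120

φ(1207) = 1207 · (1 − 1/17) · (1 − 1/71)
       = 1207 · 1120/1207 = 1120.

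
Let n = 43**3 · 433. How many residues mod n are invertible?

φ(43^3) = 43^3 − 43^2 = 79507 − 1849 = 77658.
φ(433) = 433 − 1 = 432.
φ(34426531) = 77658 × 432 = 33548256.

33548256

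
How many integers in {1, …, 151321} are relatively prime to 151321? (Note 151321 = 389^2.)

φ(389^2) = 389^1·(389−1) = 389·388 = 150932.

150932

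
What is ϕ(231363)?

Prime factorization: 231363 = 3**3 × 11 × 19 × 41.
φ(231363) = 231363 · (1 − 1/3) · (1 − 1/11) · (1 − 1/19) · (1 − 1/41)
       = 231363 · 14400/25707 = 129600.

129600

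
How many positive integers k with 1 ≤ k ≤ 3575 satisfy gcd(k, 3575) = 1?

First factor: 3575 = 5**2 × 11 × 13.
φ(3575) = 3575 · (1 − 1/5) · (1 − 1/11) · (1 − 1/13)
       = 3575 · 480/715 = 2400.

2400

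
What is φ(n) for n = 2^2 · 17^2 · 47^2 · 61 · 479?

φ(74613755276) = 74613755276 · (1 − 1/2) · (1 − 1/17) · (1 − 1/47) · (1 − 1/61) · (1 − 1/479)
       = 74613755276 · 21108480/46691962 = 33731351040.

33731351040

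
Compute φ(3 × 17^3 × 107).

φ(3) = 3 − 1 = 2.
φ(17^3) = 17^2·(17−1) = 289·16 = 4624.
φ(107) = 107 − 1 = 106.
φ(1577073) = 2 × 4624 × 106 = 980288.

980288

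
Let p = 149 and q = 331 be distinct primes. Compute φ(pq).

φ(49319) = 49319 · (1 − 1/149) · (1 − 1/331)
       = 49319 · 48840/49319 = 48840.

48840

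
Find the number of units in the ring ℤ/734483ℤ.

Prime factorization: 734483 = 19 * 29 * 31 * 43.
φ(734483) = 734483 · (1 − 1/19) · (1 − 1/29) · (1 − 1/31) · (1 − 1/43)
       = 734483 · 635040/734483 = 635040.

635040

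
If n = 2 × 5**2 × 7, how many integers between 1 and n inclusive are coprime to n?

120

φ(350) = 350 · (1 − 1/2) · (1 − 1/5) · (1 − 1/7)
       = 350 · 24/70 = 120.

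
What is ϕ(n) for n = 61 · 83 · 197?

964320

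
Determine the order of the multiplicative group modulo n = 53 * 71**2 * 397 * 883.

90265855680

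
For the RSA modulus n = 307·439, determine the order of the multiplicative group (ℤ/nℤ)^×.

φ(307) = 307 − 1 = 306.
φ(439) = 439 − 1 = 438.
Multiply: 306 · 438 = 134028.

134028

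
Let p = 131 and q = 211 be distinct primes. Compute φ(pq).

27300

φ(131) = 131 − 1 = 130.
φ(211) = 211 − 1 = 210.
φ(27641) = 130 × 210 = 27300.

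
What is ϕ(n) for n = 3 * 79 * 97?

14976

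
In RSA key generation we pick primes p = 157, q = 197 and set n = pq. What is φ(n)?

φ(157) = 157 − 1 = 156.
φ(197) = 197 − 1 = 196.
φ(30929) = 156 × 196 = 30576.

30576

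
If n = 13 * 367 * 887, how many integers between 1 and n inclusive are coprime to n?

3891312

φ(4231877) = 4231877 · (1 − 1/13) · (1 − 1/367) · (1 − 1/887)
       = 4231877 · 3891312/4231877 = 3891312.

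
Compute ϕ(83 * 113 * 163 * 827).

φ(1264298579) = 1264298579 · (1 − 1/83) · (1 − 1/113) · (1 − 1/163) · (1 − 1/827)
       = 1264298579 · 1228929408/1264298579 = 1228929408.

1228929408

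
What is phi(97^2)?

9312

φ(97^2) = 97^2 − 97^1 = 9409 − 97 = 9312.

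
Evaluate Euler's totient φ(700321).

Factor 700321: 700321 = 19 × 29 × 31 × 41.
φ(19) = 19 − 1 = 18.
φ(29) = 29 − 1 = 28.
φ(31) = 31 − 1 = 30.
φ(41) = 41 − 1 = 40.
φ(700321) = 18 × 28 × 30 × 40 = 604800.

604800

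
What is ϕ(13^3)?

2028

φ(13^3) = 13^2·(13−1) = 169·12 = 2028.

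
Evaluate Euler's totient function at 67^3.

φ(300763) = 300763 · (1 − 1/67)
       = 300763 · 66/67 = 296274.

296274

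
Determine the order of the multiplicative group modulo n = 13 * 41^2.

19680

φ(13) = 13 − 1 = 12.
φ(41^2) = 41^2 − 41^1 = 1681 − 41 = 1640.
Multiply: 12 · 1640 = 19680.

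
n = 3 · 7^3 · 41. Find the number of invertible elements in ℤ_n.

23520

φ(42189) = 42189 · (1 − 1/3) · (1 − 1/7) · (1 − 1/41)
       = 42189 · 480/861 = 23520.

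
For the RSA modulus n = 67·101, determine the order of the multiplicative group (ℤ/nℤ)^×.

φ(n) = (p − 1)(q − 1) = (67−1)(101−1) = 66·100 = 6600.

6600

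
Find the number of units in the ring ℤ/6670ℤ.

2464

6670 = 2 × 5 × 23 × 29.
φ(2) = 2 − 1 = 1.
φ(5) = 5 − 1 = 4.
φ(23) = 23 − 1 = 22.
φ(29) = 29 − 1 = 28.
Multiply: 1 · 4 · 22 · 28 = 2464.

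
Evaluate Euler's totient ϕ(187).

Factor 187: 187 = 11 * 17.
φ(11) = 11 − 1 = 10.
φ(17) = 17 − 1 = 16.
Multiply: 10 · 16 = 160.

160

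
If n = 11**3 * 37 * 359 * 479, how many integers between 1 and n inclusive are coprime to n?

7454161440

φ(8468563367) = 8468563367 · (1 − 1/11) · (1 − 1/37) · (1 − 1/359) · (1 − 1/479)
       = 8468563367 · 61604640/69988127 = 7454161440.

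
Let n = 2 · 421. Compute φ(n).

φ(2) = 2 − 1 = 1.
φ(421) = 421 − 1 = 420.
Since φ is multiplicative, φ(842) = 1 · 420 = 420.

420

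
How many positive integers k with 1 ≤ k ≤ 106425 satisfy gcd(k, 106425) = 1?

50400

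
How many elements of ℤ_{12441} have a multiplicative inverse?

Factor 12441: 12441 = 3 × 11 × 13 × 29.
φ(12441) = 12441 · (1 − 1/3) · (1 − 1/11) · (1 − 1/13) · (1 − 1/29)
       = 12441 · 6720/12441 = 6720.

6720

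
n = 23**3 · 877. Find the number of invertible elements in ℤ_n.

φ(10670459) = 10670459 · (1 − 1/23) · (1 − 1/877)
       = 10670459 · 19272/20171 = 10194888.

10194888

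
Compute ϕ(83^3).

φ(83^3) = 83^2·(83−1) = 6889·82 = 564898.

564898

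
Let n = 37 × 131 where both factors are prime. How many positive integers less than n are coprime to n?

4680

For distinct primes, φ(pq) = (p−1)(q−1) = 36 × 130 = 4680.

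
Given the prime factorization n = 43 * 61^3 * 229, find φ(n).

2137937760

φ(2235081907) = 2235081907 · (1 − 1/43) · (1 − 1/61) · (1 − 1/229)
       = 2235081907 · 574560/600667 = 2137937760.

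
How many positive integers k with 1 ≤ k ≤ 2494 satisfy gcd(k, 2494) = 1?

1176

2494 = 2 * 29 * 43.
φ(2494) = 2494 · (1 − 1/2) · (1 − 1/29) · (1 − 1/43)
       = 2494 · 1176/2494 = 1176.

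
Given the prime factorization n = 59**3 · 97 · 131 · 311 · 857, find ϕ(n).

φ(695569092250231) = 695569092250231 · (1 − 1/59) · (1 − 1/97) · (1 − 1/131) · (1 − 1/311) · (1 − 1/857)
       = 695569092250231 · 192078182400/199818756751 = 668624152934400.

668624152934400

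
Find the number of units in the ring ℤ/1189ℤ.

1120

Factor 1189: 1189 = 29 · 41.
φ(29) = 29 − 1 = 28.
φ(41) = 41 − 1 = 40.
Since φ is multiplicative, φ(1189) = 28 · 40 = 1120.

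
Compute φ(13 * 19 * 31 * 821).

φ(13) = 13 − 1 = 12.
φ(19) = 19 − 1 = 18.
φ(31) = 31 − 1 = 30.
φ(821) = 821 − 1 = 820.
Multiply: 12 · 18 · 30 · 820 = 5313600.

5313600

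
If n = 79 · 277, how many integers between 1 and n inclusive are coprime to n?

21528

φ(79) = 79 − 1 = 78.
φ(277) = 277 − 1 = 276.
Multiply: 78 · 276 = 21528.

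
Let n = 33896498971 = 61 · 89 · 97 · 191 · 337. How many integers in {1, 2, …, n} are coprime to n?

φ(61) = 61 − 1 = 60.
φ(89) = 89 − 1 = 88.
φ(97) = 97 − 1 = 96.
φ(191) = 191 − 1 = 190.
φ(337) = 337 − 1 = 336.
Since φ is multiplicative, φ(33896498971) = 60 · 88 · 96 · 190 · 336 = 32359219200.

32359219200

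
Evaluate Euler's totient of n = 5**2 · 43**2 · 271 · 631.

φ(5^2) = 5^1·(5−1) = 5·4 = 20.
φ(43^2) = 43^2 − 43^1 = 1849 − 43 = 1806.
φ(271) = 271 − 1 = 270.
φ(631) = 631 − 1 = 630.
Multiply: 20 · 1806 · 270 · 630 = 6144012000.

6144012000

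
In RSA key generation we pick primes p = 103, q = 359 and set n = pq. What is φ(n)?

φ(n) = (p − 1)(q − 1) = (103−1)(359−1) = 102·358 = 36516.

36516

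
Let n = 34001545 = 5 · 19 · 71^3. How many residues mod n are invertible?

25406640

φ(34001545) = 34001545 · (1 − 1/5) · (1 − 1/19) · (1 − 1/71)
       = 34001545 · 5040/6745 = 25406640.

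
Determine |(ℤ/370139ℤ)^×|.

Factor 370139: 370139 = 7 · 11^2 · 19 · 23.
φ(7) = 7 − 1 = 6.
φ(11^2) = 11^1·(11−1) = 11·10 = 110.
φ(19) = 19 − 1 = 18.
φ(23) = 23 − 1 = 22.
Since φ is multiplicative, φ(370139) = 6 · 110 · 18 · 22 = 261360.

261360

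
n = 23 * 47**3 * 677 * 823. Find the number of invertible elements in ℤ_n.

φ(1330484788859) = 1330484788859 · (1 − 1/23) · (1 − 1/47) · (1 − 1/677) · (1 − 1/823)
       = 1330484788859 · 562340064/602301851 = 1242209201376.

1242209201376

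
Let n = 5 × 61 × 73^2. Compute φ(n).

φ(1625345) = 1625345 · (1 − 1/5) · (1 − 1/61) · (1 − 1/73)
       = 1625345 · 17280/22265 = 1261440.

1261440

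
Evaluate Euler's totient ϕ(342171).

199584

342171 = 3^3 · 19 · 23 · 29.
φ(342171) = 342171 · (1 − 1/3) · (1 − 1/19) · (1 − 1/23) · (1 − 1/29)
       = 342171 · 22176/38019 = 199584.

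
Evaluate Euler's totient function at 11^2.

110

φ(11^2) = 11^1·(11−1) = 11·10 = 110.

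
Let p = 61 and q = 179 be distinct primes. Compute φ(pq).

10680

φ(61) = 61 − 1 = 60.
φ(179) = 179 − 1 = 178.
Since φ is multiplicative, φ(10919) = 60 · 178 = 10680.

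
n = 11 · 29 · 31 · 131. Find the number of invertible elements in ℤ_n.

1092000

φ(1295459) = 1295459 · (1 − 1/11) · (1 − 1/29) · (1 − 1/31) · (1 − 1/131)
       = 1295459 · 1092000/1295459 = 1092000.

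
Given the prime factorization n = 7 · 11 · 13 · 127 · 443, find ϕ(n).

40098240

φ(56317261) = 56317261 · (1 − 1/7) · (1 − 1/11) · (1 − 1/13) · (1 − 1/127) · (1 − 1/443)
       = 56317261 · 40098240/56317261 = 40098240.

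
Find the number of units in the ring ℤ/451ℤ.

Prime factorization: 451 = 11 × 41.
φ(11) = 11 − 1 = 10.
φ(41) = 41 − 1 = 40.
Multiply: 10 · 40 = 400.

400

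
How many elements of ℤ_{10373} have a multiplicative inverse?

Factor 10373: 10373 = 11 · 23 · 41.
φ(11) = 11 − 1 = 10.
φ(23) = 23 − 1 = 22.
φ(41) = 41 − 1 = 40.
Multiply: 10 · 22 · 40 = 8800.

8800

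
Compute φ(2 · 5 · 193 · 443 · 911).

308904960

φ(778895890) = 778895890 · (1 − 1/2) · (1 − 1/5) · (1 − 1/193) · (1 − 1/443) · (1 − 1/911)
       = 778895890 · 308904960/778895890 = 308904960.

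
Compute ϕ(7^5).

14406

φ(7^5) = 7^4·(7−1) = 2401·6 = 14406.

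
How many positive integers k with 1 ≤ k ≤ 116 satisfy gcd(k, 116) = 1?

56

First factor: 116 = 2^2 * 29.
φ(116) = 116 · (1 − 1/2) · (1 − 1/29)
       = 116 · 28/58 = 56.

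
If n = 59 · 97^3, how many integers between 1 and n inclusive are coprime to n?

φ(59) = 59 − 1 = 58.
φ(97^3) = 97^3 − 97^2 = 912673 − 9409 = 903264.
Since φ is multiplicative, φ(53847707) = 58 · 903264 = 52389312.

52389312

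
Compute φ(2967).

1848

Factor 2967: 2967 = 3 · 23 · 43.
φ(2967) = 2967 · (1 − 1/3) · (1 − 1/23) · (1 − 1/43)
       = 2967 · 1848/2967 = 1848.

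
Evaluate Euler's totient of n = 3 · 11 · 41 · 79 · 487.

φ(52053969) = 52053969 · (1 − 1/3) · (1 − 1/11) · (1 − 1/41) · (1 − 1/79) · (1 − 1/487)
       = 52053969 · 30326400/52053969 = 30326400.

30326400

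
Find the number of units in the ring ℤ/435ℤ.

224

435 = 3 · 5 · 29.
φ(3) = 3 − 1 = 2.
φ(5) = 5 − 1 = 4.
φ(29) = 29 − 1 = 28.
Since φ is multiplicative, φ(435) = 2 · 4 · 28 = 224.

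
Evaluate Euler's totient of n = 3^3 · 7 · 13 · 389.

φ(3^3) = 3^2·(3−1) = 9·2 = 18.
φ(7) = 7 − 1 = 6.
φ(13) = 13 − 1 = 12.
φ(389) = 389 − 1 = 388.
Since φ is multiplicative, φ(955773) = 18 · 6 · 12 · 388 = 502848.

502848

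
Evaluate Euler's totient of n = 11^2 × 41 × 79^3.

φ(11^2) = 11^1·(11−1) = 11·10 = 110.
φ(41) = 41 − 1 = 40.
φ(79^3) = 79^2·(79−1) = 6241·78 = 486798.
Multiply: 110 · 40 · 486798 = 2141911200.

2141911200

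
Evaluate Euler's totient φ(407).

First factor: 407 = 11 * 37.
φ(407) = 407 · (1 − 1/11) · (1 − 1/37)
       = 407 · 360/407 = 360.

360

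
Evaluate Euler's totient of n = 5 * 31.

φ(155) = 155 · (1 − 1/5) · (1 − 1/31)
       = 155 · 120/155 = 120.

120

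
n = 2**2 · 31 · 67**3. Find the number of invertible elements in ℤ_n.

17776440

φ(37294612) = 37294612 · (1 − 1/2) · (1 − 1/31) · (1 − 1/67)
       = 37294612 · 1980/4154 = 17776440.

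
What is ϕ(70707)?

36288

First factor: 70707 = 3 · 7^2 · 13 · 37.
φ(70707) = 70707 · (1 − 1/3) · (1 − 1/7) · (1 − 1/13) · (1 − 1/37)
       = 70707 · 5184/10101 = 36288.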